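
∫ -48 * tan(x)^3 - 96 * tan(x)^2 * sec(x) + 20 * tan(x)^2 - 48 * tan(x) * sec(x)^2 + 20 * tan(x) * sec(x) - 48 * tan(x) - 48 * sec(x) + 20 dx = -24*(tan(x) + sec(x))^2 + 20*tan(x) + 20*sec(x) + C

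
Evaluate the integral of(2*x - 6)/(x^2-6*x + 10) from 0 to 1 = -log(10) + log(5)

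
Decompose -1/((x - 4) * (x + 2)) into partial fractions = 1/(6*(x + 2)) - 1/(6*(x - 4))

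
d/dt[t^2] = 2*t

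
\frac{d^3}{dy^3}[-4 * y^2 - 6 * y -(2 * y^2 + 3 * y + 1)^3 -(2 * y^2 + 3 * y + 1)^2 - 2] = -960*y^3 - 2160*y^2 - 1680*y - 450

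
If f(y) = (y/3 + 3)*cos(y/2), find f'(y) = -y*sin(y/2)/6 - 3*sin(y/2)/2 + cos(y/2)/3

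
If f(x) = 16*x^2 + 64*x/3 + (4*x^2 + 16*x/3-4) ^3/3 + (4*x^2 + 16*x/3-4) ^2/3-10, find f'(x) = 128*x^5 + 1280*x^4/3 + 1984*x^3/9 - 8576*x^2/27 - 1888*x/27 + 832/9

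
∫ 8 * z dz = 4*z^2 + C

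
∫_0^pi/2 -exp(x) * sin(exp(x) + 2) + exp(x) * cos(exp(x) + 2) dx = sqrt(2)*(-sin(pi/4 + 3) + sin(pi/4 + 2 + exp(pi/2)))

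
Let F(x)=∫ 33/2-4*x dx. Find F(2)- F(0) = 25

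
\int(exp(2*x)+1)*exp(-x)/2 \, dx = sinh(x) + C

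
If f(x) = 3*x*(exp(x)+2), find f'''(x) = 3*x*exp(x) + 9*exp(x)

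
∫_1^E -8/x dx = -8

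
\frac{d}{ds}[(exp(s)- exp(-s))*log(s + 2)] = (s*exp(2*s)*log(s + 2) + s*log(s + 2) + 2*exp(2*s)*log(s + 2) + exp(2*s) + 2*log(s + 2) - 1)/(s*exp(s) + 2*exp(s))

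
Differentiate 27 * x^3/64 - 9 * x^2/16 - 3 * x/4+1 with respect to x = 81*x^2/64 - 9*x/8 - 3/4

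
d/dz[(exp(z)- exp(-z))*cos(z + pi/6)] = sqrt(2)*(exp(2*z)*cos(z + 5*pi/12) + sin(z + 5*pi/12))*exp(-z)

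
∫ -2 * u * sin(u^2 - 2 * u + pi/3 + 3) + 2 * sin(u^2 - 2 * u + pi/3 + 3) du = cos((u - 1)^2 + pi/3 + 2) + C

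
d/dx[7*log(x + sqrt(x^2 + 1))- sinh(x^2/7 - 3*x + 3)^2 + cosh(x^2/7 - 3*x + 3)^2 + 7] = (7*x + 7*sqrt(x^2 + 1))/(x^2 + x*sqrt(x^2 + 1) + 1)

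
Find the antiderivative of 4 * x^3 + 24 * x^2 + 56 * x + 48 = x^4 + 8*x^3 + 28*x^2 + 48*x + C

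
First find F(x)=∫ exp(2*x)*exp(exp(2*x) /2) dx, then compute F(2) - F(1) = -exp(exp(2)/2) + exp(exp(4)/2)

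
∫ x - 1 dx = x^2/2 - x + C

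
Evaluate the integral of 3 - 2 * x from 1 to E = -(-1 + E)^2 - 1 + E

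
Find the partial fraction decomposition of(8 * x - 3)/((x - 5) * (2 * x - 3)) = -18/(7*(2*x - 3)) + 37/(7*(x - 5))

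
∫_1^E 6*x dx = -3 + 3*exp(2)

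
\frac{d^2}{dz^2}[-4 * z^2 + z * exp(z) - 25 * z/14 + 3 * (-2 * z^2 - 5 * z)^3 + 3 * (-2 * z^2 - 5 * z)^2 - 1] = -720*z^4 - 3600*z^3 - 5256*z^2 + z*exp(z) - 1890*z + 2*exp(z) + 142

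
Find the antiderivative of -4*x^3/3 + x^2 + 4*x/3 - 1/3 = -x^4/3 + x^3/3 + 2*x^2/3 - x/3 + C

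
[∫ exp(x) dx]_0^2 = -1 + exp(2)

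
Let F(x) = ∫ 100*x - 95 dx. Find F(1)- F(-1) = -190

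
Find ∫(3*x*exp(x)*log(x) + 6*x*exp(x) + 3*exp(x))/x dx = 3*(log(x) + 2)*exp(x) + C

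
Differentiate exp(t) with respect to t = exp(t)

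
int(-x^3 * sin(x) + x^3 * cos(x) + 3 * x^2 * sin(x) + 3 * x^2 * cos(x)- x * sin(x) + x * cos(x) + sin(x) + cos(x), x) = sqrt(2)*x*(x^2 + 1)*sin(x + pi/4) + C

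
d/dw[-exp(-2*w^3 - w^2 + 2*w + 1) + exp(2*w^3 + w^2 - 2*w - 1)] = (6*w^2*exp(4*w^3 + 2*w^2 - 4*w - 2) + 6*w^2 + 2*w*exp(4*w^3 + 2*w^2 - 4*w - 2) + 2*w - 2*exp(4*w^3 + 2*w^2 - 4*w - 2) - 2)*exp(-2*w^3 - w^2 + 2*w + 1)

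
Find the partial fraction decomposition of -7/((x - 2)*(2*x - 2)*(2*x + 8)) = -7/(120*(x + 4)) + 7/(20*(x - 1)) - 7/(24*(x - 2))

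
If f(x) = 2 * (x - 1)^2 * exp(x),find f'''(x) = 2*x^2*exp(x) + 8*x*exp(x) + 2*exp(x)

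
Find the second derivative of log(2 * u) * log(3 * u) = (-2*log(u) - log(3) - log(2) + 2)/u^2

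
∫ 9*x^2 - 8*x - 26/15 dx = 3*x^3 - 4*x^2 - 26*x/15 + C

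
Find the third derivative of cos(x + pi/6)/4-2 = sin(x + pi/6)/4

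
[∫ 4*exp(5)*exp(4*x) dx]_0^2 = -exp(5) + exp(13)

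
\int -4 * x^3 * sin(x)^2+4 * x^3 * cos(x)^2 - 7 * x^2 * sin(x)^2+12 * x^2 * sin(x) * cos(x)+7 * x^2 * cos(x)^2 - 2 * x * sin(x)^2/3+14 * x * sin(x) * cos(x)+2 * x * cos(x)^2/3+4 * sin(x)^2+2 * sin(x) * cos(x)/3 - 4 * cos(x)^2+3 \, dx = 3*x + (2*x^3 + 7*x^2/2 + x/3 - 5/2)*sin(2*x) + sin(2*x)/2 + C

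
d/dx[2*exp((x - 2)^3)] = 6*x^2*exp(x^3 - 6*x^2 + 12*x - 8) - 24*x*exp(x^3 - 6*x^2 + 12*x - 8) + 24*exp(x^3 - 6*x^2 + 12*x - 8)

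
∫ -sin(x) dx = cos(x) + C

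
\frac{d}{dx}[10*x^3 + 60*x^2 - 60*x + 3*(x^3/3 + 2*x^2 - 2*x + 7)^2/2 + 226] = x^5 + 10*x^4 + 16*x^3 + 15*x^2 + 216*x - 102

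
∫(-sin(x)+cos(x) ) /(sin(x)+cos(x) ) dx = log(3*sin(x) + 3*cos(x)) + C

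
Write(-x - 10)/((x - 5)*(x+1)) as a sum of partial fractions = 3/(2*(x + 1)) - 5/(2*(x - 5))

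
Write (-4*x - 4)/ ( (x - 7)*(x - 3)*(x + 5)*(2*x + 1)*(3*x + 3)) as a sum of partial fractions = -32/(2835*(2*x + 1)) + 1/(648*(x + 5)) + 1/(168*(x - 3)) - 1/(540*(x - 7))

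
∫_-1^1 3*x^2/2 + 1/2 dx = 2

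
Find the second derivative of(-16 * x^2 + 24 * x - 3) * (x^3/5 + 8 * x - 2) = -64*x^3 + 288*x^2/5 - 3858*x/5 + 448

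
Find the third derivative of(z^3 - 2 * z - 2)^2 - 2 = 120*z^3 - 96*z - 24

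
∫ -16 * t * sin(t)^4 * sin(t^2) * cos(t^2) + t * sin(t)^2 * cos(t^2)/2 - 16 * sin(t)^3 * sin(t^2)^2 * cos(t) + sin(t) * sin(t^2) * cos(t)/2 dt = (-16*sin(t)^2*sin(t^2) + 1)*sin(t)^2*sin(t^2)/4 + C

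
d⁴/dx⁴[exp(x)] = exp(x)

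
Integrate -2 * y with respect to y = -y^2 + C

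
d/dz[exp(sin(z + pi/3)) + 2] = exp(sin(z + pi/3))*cos(z + pi/3)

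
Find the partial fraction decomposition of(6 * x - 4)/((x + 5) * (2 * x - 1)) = -2/(11*(2*x - 1)) + 34/(11*(x + 5))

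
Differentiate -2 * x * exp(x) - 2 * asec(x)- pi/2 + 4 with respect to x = (-2*x^3*sqrt(1 - 1/x^2)*exp(x) - 2*x^2*sqrt(1 - 1/x^2)*exp(x) - 2)/(x^2*sqrt(1 - 1/x^2))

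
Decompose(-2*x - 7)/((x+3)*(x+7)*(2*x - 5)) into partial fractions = -48/(209*(2*x - 5)) + 7/(76*(x + 7)) + 1/(44*(x + 3))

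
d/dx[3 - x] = -1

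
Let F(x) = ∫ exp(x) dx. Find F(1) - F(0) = -1 + E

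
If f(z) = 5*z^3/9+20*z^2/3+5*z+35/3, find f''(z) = 10*z/3 + 40/3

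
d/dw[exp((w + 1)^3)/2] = 3*w^2*exp(w^3 + 3*w^2 + 3*w + 1)/2 + 3*w*exp(w^3 + 3*w^2 + 3*w + 1) + 3*exp(w^3 + 3*w^2 + 3*w + 1)/2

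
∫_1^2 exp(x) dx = -E + exp(2)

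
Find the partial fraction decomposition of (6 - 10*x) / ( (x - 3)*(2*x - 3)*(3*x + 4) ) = 174/(221*(3*x + 4)) + 12/(17*(2*x - 3)) - 8/(13*(x - 3))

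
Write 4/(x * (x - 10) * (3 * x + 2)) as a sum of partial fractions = 9/(16*(3*x + 2)) + 1/(80*(x - 10)) - 1/(5*x)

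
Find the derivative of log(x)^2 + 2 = 2*log(x)/x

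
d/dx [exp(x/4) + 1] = exp(x/4)/4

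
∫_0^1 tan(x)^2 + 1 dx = tan(1)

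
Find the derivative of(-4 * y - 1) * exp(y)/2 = -2*y*exp(y) - 5*exp(y)/2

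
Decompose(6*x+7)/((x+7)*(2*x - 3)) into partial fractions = 32/(17*(2*x - 3)) + 35/(17*(x + 7))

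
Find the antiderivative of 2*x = x^2 + C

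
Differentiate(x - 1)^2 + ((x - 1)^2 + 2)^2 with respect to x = 4*x^3 - 12*x^2 + 22*x - 14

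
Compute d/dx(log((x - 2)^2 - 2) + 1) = (2*x - 4)/(x^2 - 4*x + 2)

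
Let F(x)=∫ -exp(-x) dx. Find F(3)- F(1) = -exp(-1) + exp(-3)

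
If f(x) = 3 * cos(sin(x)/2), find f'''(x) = 3*(6*sin(x)*cos(sin(x)/2) + sin(sin(x)/2)*cos(x)^2 + 4*sin(sin(x)/2))*cos(x)/8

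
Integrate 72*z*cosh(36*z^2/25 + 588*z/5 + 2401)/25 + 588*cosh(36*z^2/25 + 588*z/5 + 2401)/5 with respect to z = sinh((6*z + 245)^2/25) + C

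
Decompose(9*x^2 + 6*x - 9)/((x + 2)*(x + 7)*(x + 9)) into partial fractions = 333/(7*(x + 9)) - 39/(x + 7) + 3/(7*(x + 2))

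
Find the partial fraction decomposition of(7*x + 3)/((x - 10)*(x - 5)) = -38/(5*(x - 5)) + 73/(5*(x - 10))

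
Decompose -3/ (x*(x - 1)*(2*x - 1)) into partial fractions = 12/(2*x - 1) - 3/(x - 1) - 3/x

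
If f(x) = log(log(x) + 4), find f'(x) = 1/(x*log(x) + 4*x)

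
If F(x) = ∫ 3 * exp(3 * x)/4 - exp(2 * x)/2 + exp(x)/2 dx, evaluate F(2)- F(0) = -exp(4)/4 - 1/2 + exp(2)/2 + exp(6)/4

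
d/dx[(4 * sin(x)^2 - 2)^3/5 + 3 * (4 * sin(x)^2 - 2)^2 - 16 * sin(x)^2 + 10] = 32*(12*sin(x)^4 + 18*sin(x)^2 - 17)*sin(x)*cos(x)/5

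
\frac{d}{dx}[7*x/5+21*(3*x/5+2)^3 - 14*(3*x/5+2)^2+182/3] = 1701*x^2/125 + 2016*x/25 + 119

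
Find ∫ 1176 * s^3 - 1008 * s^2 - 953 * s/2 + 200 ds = 294*s^4 - 336*s^3 - 953*s^2/4 + 200*s + C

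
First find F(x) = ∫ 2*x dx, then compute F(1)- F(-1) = 0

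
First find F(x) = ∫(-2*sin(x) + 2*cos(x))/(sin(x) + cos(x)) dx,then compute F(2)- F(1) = 2*log(sin(pi/4 + 2)) - 2*log(sin(pi/4 + 1))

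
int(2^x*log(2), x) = 2^x + C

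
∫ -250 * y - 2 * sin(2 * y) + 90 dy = -125*y^2 + 90*y + cos(2*y) + C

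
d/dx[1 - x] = -1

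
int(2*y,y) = y^2 + C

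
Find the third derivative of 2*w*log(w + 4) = (-2*w - 24)/(w^3 + 12*w^2 + 48*w + 64)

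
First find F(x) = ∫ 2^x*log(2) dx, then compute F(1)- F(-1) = 3/2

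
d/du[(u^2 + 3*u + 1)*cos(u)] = -u^2*sin(u) - 3*u*sin(u) + 2*u*cos(u) - sin(u) + 3*cos(u)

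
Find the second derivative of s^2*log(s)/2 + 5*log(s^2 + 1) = (2*s^4*log(s) + 3*s^4 + 4*s^2*log(s) - 14*s^2 + 2*log(s) + 23)/(2*s^4 + 4*s^2 + 2)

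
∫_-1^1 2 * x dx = 0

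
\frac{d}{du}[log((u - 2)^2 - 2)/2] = (u - 2)/(u^2 - 4*u + 2)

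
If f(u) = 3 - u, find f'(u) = -1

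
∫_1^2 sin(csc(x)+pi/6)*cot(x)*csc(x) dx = cos(pi/6 + csc(2)) - cos(pi/6 + csc(1))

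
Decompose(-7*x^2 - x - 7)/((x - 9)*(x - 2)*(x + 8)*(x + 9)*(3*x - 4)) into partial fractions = -1683/(39928*(3*x - 4)) - 565/(6138*(x + 9)) + 447/(4760*(x + 8)) + 37/(1540*(x - 2)) - 583/(49266*(x - 9))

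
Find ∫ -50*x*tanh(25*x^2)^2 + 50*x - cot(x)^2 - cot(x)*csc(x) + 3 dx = 4*x + cot(x) + tanh(25*x^2) + csc(x) + C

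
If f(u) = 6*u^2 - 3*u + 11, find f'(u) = 12*u - 3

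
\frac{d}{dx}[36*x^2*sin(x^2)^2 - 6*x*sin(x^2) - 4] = 72*x^3*sin(2*x^2) - 12*x^2*cos(x^2) + 72*x*sin(x^2)^2 - 6*sin(x^2)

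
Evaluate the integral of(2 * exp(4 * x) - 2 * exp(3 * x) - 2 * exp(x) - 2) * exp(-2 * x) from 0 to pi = -1 + (-1 - exp(-pi) + exp(pi))^2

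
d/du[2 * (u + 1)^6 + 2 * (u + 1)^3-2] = 12*u^5 + 60*u^4 + 120*u^3 + 126*u^2 + 72*u + 18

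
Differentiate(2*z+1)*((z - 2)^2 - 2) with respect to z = 6*z^2 - 14*z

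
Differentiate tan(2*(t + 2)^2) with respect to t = 4*t*tan(2*t^2 + 8*t + 8)^2 + 4*t + 8*tan(2*t^2 + 8*t + 8)^2 + 8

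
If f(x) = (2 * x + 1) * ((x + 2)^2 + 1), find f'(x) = 6*x^2 + 18*x + 14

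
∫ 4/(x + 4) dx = 4*log(x + 4) + C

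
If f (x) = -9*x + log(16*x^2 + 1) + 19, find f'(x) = (-144*x^2 + 32*x - 9)/(16*x^2 + 1)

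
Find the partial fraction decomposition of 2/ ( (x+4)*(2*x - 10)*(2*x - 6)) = 1/(126*(x + 4)) - 1/(28*(x - 3)) + 1/(36*(x - 5))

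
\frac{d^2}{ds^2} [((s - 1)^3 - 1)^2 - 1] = 30*s^4 - 120*s^3 + 180*s^2 - 132*s + 42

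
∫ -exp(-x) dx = exp(-x) + C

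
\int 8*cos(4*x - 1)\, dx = 2*sin(4*x - 1) + C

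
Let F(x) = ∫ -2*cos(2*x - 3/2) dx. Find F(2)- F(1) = -sin(5/2) + sin(1/2)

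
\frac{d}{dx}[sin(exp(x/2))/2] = exp(x/2)*cos(exp(x/2))/4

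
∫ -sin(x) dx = cos(x) + C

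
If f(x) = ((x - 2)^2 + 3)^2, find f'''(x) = 24*x - 48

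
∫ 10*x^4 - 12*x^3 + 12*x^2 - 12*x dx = 2*x^5 - 3*x^4 + 4*x^3 - 6*x^2 + C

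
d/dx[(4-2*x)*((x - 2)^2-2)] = -6*x^2 + 24*x - 20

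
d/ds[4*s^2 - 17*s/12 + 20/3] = 8*s - 17/12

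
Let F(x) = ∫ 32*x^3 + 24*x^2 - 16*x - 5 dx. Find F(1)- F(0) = 3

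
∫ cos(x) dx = sin(x) + C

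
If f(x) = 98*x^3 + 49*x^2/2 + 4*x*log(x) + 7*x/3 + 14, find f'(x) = 294*x^2 + 49*x + 4*log(x) + 19/3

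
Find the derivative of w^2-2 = 2*w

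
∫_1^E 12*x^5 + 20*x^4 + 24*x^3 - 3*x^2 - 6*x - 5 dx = -exp(3) - exp(2) - 5 - E + 2*(-exp(3) - exp(2) - E + 1)^2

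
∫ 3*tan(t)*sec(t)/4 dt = 3*sec(t)/4 + C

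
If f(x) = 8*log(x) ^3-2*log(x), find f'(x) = (24*log(x)^2 - 2)/x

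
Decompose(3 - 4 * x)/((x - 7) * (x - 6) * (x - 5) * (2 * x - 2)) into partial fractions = 1/(240*(x - 1)) - 17/(16*(x - 5)) + 21/(10*(x - 6)) - 25/(24*(x - 7))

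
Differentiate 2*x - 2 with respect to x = 2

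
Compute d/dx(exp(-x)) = -exp(-x)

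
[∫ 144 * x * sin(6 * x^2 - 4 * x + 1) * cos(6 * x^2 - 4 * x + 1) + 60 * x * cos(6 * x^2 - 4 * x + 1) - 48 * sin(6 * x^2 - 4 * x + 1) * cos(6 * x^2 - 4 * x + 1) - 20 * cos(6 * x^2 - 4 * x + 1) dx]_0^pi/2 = -5*sin(1) - 3*cos(2 + 3*pi^2) + 3*cos(2) + 5*sin(1 + 3*pi^2/2)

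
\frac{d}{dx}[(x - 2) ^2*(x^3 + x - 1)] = 5*x^4 - 16*x^3 + 15*x^2 - 10*x + 8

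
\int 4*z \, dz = 2*z^2 + C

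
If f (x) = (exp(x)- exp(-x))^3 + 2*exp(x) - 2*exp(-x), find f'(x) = (3*exp(6*x) - exp(4*x) - exp(2*x) + 3)*exp(-3*x)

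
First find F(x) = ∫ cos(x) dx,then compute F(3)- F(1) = -sin(1) + sin(3)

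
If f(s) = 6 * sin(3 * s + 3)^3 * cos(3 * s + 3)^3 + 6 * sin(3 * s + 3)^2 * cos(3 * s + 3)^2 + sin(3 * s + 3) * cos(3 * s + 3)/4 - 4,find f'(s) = -54*sin(3*s + 3)^4*cos(3*s + 3)^2 - 36*sin(3*s + 3)^3*cos(3*s + 3) + 54*sin(3*s + 3)^2*cos(3*s + 3)^4 - 3*sin(3*s + 3)^2/4 + 36*sin(3*s + 3)*cos(3*s + 3)^3 + 3*cos(3*s + 3)^2/4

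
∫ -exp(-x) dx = exp(-x) + C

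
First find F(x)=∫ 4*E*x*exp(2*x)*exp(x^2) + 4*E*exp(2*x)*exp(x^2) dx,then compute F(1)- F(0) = -2*E + 2*exp(4)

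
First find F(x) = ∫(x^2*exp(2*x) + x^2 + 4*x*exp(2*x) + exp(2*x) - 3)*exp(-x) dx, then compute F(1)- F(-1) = 0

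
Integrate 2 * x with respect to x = x^2 + C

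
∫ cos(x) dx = sin(x) + C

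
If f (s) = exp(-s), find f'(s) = -exp(-s)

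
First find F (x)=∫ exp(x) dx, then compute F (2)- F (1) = -E + exp(2)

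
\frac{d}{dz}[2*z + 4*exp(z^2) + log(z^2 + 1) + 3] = (8*z^3*exp(z^2) + 2*z^2 + 8*z*exp(z^2) + 2*z + 2)/(z^2 + 1)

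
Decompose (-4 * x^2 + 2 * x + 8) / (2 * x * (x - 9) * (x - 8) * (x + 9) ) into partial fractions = 167/(2754*(x + 9)) + 29/(34*(x - 8)) - 149/(162*(x - 9)) + 1/(162*x)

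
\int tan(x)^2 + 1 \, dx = tan(x) + C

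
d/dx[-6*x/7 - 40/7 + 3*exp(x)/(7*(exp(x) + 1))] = (-6*exp(2*x) - 9*exp(x) - 6)/(7*exp(2*x) + 14*exp(x) + 7)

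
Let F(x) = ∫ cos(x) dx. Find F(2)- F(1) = -sin(1) + sin(2)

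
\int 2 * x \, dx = x^2 + C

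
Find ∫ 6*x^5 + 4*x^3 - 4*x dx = x^6 + x^4 - 2*x^2 + C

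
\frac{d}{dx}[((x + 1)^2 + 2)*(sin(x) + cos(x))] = sqrt(2)*x^2*cos(x + pi/4) + 4*x*cos(x) - sin(x) + 5*cos(x)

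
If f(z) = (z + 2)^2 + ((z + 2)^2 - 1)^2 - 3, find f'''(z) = 24*z + 48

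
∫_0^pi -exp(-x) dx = -1 + exp(-pi)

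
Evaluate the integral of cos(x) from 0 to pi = 0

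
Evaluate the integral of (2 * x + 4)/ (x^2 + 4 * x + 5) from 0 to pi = -log(10) + log(2 + 2*(2 + pi)^2)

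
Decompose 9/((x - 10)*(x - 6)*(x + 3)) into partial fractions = 1/(13*(x + 3)) - 1/(4*(x - 6)) + 9/(52*(x - 10))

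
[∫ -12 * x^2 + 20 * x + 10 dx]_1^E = -18 + (2 + 4*E)*(-exp(2) + 1 + 3*E)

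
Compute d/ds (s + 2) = 1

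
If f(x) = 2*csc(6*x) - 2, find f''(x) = 144*cot(6*x)^2*csc(6*x) + 72*csc(6*x)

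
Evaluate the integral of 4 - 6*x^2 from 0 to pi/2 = -pi^3/4 + 2*pi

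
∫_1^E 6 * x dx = -3 + 3*exp(2)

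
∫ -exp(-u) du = exp(-u) + C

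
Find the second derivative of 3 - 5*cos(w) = 5*cos(w)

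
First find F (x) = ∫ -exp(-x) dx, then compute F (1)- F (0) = -1 + exp(-1)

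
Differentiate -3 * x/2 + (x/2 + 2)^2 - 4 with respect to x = x/2 + 1/2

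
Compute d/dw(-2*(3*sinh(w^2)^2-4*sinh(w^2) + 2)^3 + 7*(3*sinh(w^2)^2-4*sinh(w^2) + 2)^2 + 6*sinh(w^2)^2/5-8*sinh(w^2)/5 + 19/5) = -8*w*(81*sinh(w^2)^5 - 270*sinh(w^2)^4 + 333*sinh(w^2)^3 - 186*sinh(w^2)^2 + 167*sinh(w^2)/5 + 22/5)*cosh(w^2)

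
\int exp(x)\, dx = exp(x) + C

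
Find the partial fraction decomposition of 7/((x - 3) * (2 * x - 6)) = 7/(2*(x - 3)^2)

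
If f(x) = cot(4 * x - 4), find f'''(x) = -384*cot(4*x - 4)^4 - 512*cot(4*x - 4)^2 - 128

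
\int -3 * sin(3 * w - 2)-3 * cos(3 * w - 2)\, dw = sqrt(2)*cos(3*w - 2 + pi/4) + C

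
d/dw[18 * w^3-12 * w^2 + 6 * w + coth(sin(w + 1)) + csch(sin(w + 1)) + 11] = 54*w^2 - 24*w - cos(w + 1)*coth(sin(w + 1))*csch(sin(w + 1)) - cos(w + 1)/sinh(sin(w + 1))^2 + 6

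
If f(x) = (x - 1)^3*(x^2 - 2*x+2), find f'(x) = 5*x^4 - 20*x^3 + 33*x^2 - 26*x + 8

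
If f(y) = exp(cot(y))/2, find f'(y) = -exp(1/tan(y))/(2*sin(y)^2)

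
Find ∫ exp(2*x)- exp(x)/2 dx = (exp(x) - 1)*exp(x)/2 + C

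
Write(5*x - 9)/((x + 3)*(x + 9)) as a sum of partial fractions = 9/(x + 9) - 4/(x + 3)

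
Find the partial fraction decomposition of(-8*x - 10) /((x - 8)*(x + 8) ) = -27/(8*(x + 8)) - 37/(8*(x - 8))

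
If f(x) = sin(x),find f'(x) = cos(x)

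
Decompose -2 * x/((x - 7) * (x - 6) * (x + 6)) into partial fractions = 1/(13*(x + 6)) + 1/(x - 6) - 14/(13*(x - 7))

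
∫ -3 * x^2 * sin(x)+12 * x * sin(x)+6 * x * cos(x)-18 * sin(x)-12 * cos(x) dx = (3*(x - 2)^2 + 6)*cos(x) + C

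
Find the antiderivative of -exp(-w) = exp(-w) + C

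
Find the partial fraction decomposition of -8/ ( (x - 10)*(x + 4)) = 4/(7*(x + 4)) - 4/(7*(x - 10))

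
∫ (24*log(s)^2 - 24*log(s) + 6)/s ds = (2*log(s) - 1)^3 + C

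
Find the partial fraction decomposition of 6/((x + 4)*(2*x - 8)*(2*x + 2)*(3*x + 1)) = -81/(572*(3*x + 1)) - 1/(176*(x + 4)) + 1/(20*(x + 1)) + 3/(1040*(x - 4))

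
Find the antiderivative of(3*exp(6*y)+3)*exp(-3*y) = 2*sinh(3*y) + C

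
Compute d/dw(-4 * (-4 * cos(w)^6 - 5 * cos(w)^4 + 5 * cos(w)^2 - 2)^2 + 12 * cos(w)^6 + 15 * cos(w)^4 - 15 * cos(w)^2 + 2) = 2*(-330*sin(w)^2 + 384*cos(w)^10 + 800*cos(w)^8 - 240*cos(w)^6 - 444*cos(w)^4 + 265)*sin(w)*cos(w)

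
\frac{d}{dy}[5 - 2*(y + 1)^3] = -6*y^2 - 12*y - 6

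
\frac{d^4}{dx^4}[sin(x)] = sin(x)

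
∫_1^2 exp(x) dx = -E + exp(2)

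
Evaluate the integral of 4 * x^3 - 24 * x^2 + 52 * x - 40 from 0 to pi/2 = -25 + ((-2 + pi/2)^2 + 1)^2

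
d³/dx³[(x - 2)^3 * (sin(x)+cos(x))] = x^3*sin(x) - x^3*cos(x) - 15*x^2*sin(x) - 3*x^2*cos(x) + 30*x*sin(x) + 42*x*cos(x) - 2*sin(x) - 58*cos(x)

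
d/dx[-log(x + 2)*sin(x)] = -(x*log(x + 2)*cos(x) + 2*log(x + 2)*cos(x) + sin(x))/(x + 2)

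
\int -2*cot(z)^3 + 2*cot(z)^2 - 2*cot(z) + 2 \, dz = (cot(z) - 1)^2 + C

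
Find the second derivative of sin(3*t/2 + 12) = -9*sin(3*t/2 + 12)/4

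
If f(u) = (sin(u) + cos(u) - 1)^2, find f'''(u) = -8*cos(2*u) + 2*sqrt(2)*cos(u + pi/4)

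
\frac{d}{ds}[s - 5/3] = 1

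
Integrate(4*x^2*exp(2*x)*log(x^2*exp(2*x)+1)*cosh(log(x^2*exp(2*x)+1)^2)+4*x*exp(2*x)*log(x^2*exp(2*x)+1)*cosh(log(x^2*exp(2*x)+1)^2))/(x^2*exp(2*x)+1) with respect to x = sinh(log(x^2*exp(2*x) + 1)^2) + C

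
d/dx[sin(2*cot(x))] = -2*cos(2/tan(x))/sin(x)^2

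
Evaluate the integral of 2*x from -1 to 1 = 0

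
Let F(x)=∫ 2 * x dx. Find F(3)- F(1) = 8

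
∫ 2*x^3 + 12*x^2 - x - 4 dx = x^4/2 + 4*x^3 - x^2/2 - 4*x + C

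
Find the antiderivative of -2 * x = -x^2 + C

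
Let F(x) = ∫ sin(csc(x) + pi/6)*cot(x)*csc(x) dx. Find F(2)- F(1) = cos(pi/6 + csc(2)) - cos(pi/6 + csc(1))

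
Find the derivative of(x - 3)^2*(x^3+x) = 5*x^4 - 24*x^3 + 30*x^2 - 12*x + 9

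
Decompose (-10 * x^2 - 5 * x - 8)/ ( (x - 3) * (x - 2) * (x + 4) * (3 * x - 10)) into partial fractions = -1833/(44*(3*x - 10)) + 37/(231*(x + 4)) - 29/(12*(x - 2)) + 113/(7*(x - 3))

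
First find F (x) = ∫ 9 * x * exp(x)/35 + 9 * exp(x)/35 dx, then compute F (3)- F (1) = -9*E/35 + 27*exp(3)/35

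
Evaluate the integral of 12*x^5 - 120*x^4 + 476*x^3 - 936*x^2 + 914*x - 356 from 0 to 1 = -114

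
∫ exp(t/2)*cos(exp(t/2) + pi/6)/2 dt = sin(exp(t/2) + pi/6) + C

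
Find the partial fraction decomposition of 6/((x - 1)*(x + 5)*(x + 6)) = 6/(7*(x + 6)) - 1/(x + 5) + 1/(7*(x - 1))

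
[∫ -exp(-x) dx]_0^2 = -1 + exp(-2)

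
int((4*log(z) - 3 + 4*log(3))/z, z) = (2*log(3*z) - 3)*log(3*z) + C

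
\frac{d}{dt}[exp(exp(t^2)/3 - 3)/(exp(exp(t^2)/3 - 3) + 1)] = 2*t*exp(t^2 + exp(t^2)/3 - 3)/(3*exp(-6)*exp(2*exp(t^2)/3) + 6*exp(-3)*exp(exp(t^2)/3) + 3)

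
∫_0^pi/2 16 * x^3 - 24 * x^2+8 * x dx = (-pi + pi^2/2)^2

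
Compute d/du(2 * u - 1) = 2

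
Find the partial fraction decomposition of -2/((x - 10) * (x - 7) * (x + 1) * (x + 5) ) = 1/(360*(x + 5)) - 1/(176*(x + 1)) + 1/(144*(x - 7)) - 2/(495*(x - 10))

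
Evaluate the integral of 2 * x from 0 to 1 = 1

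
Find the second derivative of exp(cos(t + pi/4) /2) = exp(cos(t + pi/4)/2)*sin(t + pi/4)^2/4 - exp(cos(t + pi/4)/2)*cos(t + pi/4)/2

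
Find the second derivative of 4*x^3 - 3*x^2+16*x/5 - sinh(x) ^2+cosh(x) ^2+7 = 24*x - 6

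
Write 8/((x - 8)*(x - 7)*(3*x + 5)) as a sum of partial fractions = 36/(377*(3*x + 5)) - 4/(13*(x - 7)) + 8/(29*(x - 8))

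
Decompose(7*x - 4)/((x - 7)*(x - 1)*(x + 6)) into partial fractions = -46/(91*(x + 6)) - 1/(14*(x - 1)) + 15/(26*(x - 7))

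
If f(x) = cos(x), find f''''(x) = cos(x)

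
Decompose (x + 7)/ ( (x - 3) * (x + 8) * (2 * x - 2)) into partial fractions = -1/(198*(x + 8)) - 2/(9*(x - 1)) + 5/(22*(x - 3))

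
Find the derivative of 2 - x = -1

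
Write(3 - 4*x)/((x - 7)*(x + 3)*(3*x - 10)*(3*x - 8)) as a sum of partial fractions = -69/(442*(3*x - 8)) + 93/(418*(3*x - 10)) - 3/(646*(x + 3)) - 5/(286*(x - 7))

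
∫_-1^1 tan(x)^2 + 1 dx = 2*tan(1)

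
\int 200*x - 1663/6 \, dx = 100*x^2 - 1663*x/6 + C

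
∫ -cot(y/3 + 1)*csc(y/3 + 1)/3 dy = csc(y/3 + 1) + C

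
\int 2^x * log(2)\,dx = 2^x + C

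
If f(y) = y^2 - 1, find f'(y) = 2*y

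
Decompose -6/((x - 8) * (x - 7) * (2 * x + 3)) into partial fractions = -24/(323*(2*x + 3)) + 6/(17*(x - 7)) - 6/(19*(x - 8))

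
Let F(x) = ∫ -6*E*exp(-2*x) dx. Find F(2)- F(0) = -3*E + 3*exp(-3)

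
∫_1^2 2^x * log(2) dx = 2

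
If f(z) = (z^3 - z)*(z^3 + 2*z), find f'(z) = 6*z^5 + 4*z^3 - 4*z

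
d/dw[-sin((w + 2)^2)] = -2*(w + 2)*cos(w^2 + 4*w + 4)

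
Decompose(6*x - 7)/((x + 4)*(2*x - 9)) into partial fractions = 40/(17*(2*x - 9)) + 31/(17*(x + 4))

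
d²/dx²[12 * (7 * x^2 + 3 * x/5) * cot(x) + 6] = 168*x^2*cos(x)/sin(x)^3 - 336*x/sin(x)^2 + 72*x*cos(x)/(5*sin(x)^3) + 168/tan(x) - 72/(5*sin(x)^2)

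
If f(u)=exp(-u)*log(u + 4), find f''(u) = (u^2*log(u + 4) + 8*u*log(u + 4) - 2*u + 16*log(u + 4) - 9)/(u^2*exp(u) + 8*u*exp(u) + 16*exp(u))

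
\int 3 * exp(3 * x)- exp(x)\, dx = exp(3*x) - exp(x) + C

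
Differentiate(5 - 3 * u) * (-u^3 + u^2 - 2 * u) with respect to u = 12*u^3 - 24*u^2 + 22*u - 10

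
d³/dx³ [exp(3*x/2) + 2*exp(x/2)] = 27*exp(3*x/2)/8 + exp(x/2)/4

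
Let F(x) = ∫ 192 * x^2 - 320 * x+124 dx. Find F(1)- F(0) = 28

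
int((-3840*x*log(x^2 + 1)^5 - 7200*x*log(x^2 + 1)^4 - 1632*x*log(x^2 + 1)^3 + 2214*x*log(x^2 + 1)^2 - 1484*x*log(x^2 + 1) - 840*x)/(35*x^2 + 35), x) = (-320*log(x^2 + 1)^5 - 720*log(x^2 + 1)^4 - 204*log(x^2 + 1)^3 + 369*log(x^2 + 1)^2 - 371*log(x^2 + 1) - 420)*log(x^2 + 1)/35 + C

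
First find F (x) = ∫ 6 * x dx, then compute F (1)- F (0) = 3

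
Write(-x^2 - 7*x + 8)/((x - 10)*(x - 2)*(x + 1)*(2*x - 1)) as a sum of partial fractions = 34/(171*(2*x - 1)) - 14/(99*(x + 1)) + 5/(36*(x - 2)) - 81/(836*(x - 10))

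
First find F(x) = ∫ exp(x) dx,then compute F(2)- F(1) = -E + exp(2)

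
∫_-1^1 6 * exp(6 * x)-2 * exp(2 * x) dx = -exp(2) - exp(-6) + exp(-2) + exp(6)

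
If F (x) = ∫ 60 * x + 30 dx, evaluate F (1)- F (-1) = 60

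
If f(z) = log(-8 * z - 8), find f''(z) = -1/(z^2 + 2*z + 1)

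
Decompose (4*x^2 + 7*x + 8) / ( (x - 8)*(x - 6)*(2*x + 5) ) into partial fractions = 62/(357*(2*x + 5)) - 97/(17*(x - 6)) + 160/(21*(x - 8))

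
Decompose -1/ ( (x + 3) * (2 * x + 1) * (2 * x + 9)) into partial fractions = -1/(12*(2*x + 9)) - 1/(20*(2*x + 1)) + 1/(15*(x + 3))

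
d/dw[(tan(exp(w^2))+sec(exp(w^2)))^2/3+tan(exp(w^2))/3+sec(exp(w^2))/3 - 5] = 2*w*(2*sin(exp(w^2))^2/cos(exp(w^2)) + sin(exp(w^2)) + 4*sin(exp(w^2))/cos(exp(w^2)) + 1 + 2/cos(exp(w^2)))*exp(w^2)/(3*cos(exp(w^2))^2)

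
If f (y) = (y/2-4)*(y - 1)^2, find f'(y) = 3*y^2/2 - 10*y + 17/2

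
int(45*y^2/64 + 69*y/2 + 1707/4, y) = 15*y^3/64 + 69*y^2/4 + 1707*y/4 + C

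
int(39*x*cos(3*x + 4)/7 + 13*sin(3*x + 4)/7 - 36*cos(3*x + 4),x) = (13*x/7 - 12)*sin(3*x + 4) + C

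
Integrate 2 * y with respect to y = y^2 + C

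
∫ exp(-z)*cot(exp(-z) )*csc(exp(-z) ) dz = csc(exp(-z)) + C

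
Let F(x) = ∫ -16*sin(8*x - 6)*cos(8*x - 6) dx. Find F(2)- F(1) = cos(20)/2 - cos(4)/2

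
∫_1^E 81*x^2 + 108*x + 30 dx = -119 - 6*E + (2 + 3*E)^3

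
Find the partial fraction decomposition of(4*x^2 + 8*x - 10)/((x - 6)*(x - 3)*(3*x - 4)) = 1/(3*x - 4) - 10/(3*(x - 3)) + 13/(3*(x - 6))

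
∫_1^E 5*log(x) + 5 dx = 5*E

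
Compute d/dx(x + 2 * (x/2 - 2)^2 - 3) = x - 3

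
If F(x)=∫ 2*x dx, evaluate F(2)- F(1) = 3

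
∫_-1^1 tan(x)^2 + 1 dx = 2*tan(1)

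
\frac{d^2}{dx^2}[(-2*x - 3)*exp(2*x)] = -8*x*exp(2*x) - 20*exp(2*x)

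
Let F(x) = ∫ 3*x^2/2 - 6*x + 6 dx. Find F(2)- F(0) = 4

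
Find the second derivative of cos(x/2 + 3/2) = -cos((x + 3)/2)/4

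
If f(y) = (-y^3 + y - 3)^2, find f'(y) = 6*y^5 - 8*y^3 + 18*y^2 + 2*y - 6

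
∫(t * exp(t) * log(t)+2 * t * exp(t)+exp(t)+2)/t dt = (exp(t) + 2)*(log(t) + 2) + C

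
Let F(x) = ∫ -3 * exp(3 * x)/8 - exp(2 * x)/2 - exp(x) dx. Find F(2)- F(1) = -exp(6)/8 - exp(4)/4 - 3*exp(2)/4 + exp(3)/8 + E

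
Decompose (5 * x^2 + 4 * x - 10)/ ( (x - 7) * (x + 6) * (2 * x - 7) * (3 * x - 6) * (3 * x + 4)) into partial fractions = 3/(1750*(3*x + 4)) - 4/(133*(2*x - 7)) + 73/(41496*(x + 6)) + 1/(200*(x - 2)) + 263/(34125*(x - 7))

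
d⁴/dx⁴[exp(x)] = exp(x)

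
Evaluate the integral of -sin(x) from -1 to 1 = 0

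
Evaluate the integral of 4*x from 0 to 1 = 2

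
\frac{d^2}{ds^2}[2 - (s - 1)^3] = 6 - 6*s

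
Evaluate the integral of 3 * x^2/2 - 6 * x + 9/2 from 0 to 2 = 1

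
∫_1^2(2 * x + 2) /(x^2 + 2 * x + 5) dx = -log(8) + log(13)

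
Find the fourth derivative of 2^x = 2^x*log(2)^4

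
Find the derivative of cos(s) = -sin(s)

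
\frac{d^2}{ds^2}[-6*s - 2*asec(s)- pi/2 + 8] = (4*s^2 - 2)/(s^5*sqrt(1 - 1/s^2) - s^3*sqrt(1 - 1/s^2))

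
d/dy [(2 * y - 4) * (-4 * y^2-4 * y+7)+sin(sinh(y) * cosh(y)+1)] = -24*y^2 + 16*y + 2*cos(sinh(y)*cosh(y) + 1)*sinh(y)^2 + cos(sinh(y)*cosh(y) + 1) + 30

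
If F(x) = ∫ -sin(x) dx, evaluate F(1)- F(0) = -1 + cos(1)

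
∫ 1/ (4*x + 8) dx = log(x + 2)/4 + C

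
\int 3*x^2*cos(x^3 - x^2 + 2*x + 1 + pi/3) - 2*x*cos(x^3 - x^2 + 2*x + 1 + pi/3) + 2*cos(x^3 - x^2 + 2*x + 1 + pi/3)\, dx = sin(x^3 - x^2 + 2*x + 1 + pi/3) + C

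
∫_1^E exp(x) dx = -E + exp(E)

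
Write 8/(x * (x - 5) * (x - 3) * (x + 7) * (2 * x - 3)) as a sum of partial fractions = 128/(1071*(2*x - 3)) + 1/(1785*(x + 7)) - 2/(45*(x - 3)) + 1/(105*(x - 5)) - 8/(315*x)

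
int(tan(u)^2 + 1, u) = tan(u) + C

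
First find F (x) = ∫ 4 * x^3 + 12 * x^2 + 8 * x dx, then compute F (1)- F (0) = 9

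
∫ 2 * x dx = x^2 + C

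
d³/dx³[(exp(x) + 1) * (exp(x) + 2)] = 8*exp(2*x) + 3*exp(x)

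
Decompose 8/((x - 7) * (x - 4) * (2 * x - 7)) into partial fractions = 32/(7*(2*x - 7)) - 8/(3*(x - 4)) + 8/(21*(x - 7))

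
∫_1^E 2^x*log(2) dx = -2 + 2^E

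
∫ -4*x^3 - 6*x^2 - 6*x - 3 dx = -x^4 - 2*x^3 - 3*x^2 - 3*x + C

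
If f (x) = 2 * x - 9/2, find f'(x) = 2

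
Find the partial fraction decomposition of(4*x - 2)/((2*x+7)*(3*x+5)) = -26/(11*(3*x + 5)) + 32/(11*(2*x + 7))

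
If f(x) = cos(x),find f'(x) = -sin(x)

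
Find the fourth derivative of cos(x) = cos(x)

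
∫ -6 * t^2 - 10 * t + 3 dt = -2*t^3 - 5*t^2 + 3*t + C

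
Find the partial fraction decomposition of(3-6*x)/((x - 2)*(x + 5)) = -33/(7*(x + 5)) - 9/(7*(x - 2))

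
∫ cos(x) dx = sin(x) + C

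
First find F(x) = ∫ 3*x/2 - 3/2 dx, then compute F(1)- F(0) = -3/4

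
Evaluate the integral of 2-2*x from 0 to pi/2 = 1 - (-1 + pi/2)^2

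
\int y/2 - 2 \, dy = y^2/4 - 2*y + C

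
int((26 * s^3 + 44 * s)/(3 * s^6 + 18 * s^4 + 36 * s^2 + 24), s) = (-4*s^4 - 29*s^2 - 40)/(3*(s^4 + 4*s^2 + 4)) + C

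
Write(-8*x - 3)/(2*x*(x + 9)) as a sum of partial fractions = -23/(6*(x + 9)) - 1/(6*x)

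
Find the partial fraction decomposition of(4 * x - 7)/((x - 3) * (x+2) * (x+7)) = -7/(10*(x + 7)) + 3/(5*(x + 2)) + 1/(10*(x - 3))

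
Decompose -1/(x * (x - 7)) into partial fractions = -1/(7*(x - 7)) + 1/(7*x)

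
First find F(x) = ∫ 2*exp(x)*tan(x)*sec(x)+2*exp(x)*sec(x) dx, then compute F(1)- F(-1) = 2*(E - exp(-1))/cos(1)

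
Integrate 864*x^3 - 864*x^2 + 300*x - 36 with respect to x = 216*x^4 - 288*x^3 + 150*x^2 - 36*x + C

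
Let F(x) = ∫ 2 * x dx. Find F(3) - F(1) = 8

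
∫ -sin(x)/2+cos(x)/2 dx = sqrt(2)*sin(x + pi/4)/2 + C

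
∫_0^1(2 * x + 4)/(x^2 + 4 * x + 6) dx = -log(6) + log(11)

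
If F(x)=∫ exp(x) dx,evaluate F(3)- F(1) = -E + exp(3)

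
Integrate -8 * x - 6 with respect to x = -4*x^2 - 6*x + C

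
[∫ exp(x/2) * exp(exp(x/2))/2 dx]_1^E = -exp(exp(1/2)) + exp(exp(E/2))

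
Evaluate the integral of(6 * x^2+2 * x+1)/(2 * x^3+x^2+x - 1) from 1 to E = -log(3) + log(-1 + E + exp(2) + 2*exp(3))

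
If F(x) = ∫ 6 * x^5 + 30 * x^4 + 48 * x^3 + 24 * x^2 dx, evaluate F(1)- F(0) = 27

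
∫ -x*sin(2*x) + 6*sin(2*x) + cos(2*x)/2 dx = (x/2 - 3)*cos(2*x) + C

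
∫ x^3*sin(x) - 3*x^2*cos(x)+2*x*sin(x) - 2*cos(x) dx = -x*(x^2 + 2)*cos(x) + C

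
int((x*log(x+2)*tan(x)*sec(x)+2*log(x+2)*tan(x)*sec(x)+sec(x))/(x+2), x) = log(x + 2)*sec(x) + C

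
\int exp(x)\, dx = exp(x) + C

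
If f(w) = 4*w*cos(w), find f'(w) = -4*w*sin(w) + 4*cos(w)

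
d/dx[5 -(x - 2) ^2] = 4 - 2*x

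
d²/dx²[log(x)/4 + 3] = -1/(4*x^2)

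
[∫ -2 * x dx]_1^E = 1 - exp(2)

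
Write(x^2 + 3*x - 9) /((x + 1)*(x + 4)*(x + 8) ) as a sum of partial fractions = 31/(28*(x + 8)) + 5/(12*(x + 4)) - 11/(21*(x + 1))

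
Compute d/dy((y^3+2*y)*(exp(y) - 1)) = y^3*exp(y) + 3*y^2*exp(y) - 3*y^2 + 2*y*exp(y) + 2*exp(y) - 2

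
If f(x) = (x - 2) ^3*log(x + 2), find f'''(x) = (6*x^3*log(x + 2) + 11*x^3 + 36*x^2*log(x + 2) + 42*x^2 + 72*x*log(x + 2) - 12*x + 48*log(x + 2) - 232)/(x^3 + 6*x^2 + 12*x + 8)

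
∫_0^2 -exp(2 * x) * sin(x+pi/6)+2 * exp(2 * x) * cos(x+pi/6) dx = exp(4)*cos(pi/6 + 2) - sqrt(3)/2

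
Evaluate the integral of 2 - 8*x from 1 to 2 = -10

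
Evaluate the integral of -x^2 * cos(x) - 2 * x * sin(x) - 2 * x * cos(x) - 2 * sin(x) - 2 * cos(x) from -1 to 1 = -6*sin(1)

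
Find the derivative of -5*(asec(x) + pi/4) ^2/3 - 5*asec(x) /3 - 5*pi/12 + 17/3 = (-20*asec(x) - 5*pi - 10)/(6*x^2*sqrt(1 - 1/x^2))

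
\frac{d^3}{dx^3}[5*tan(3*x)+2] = 810*tan(3*x)^4 + 1080*tan(3*x)^2 + 270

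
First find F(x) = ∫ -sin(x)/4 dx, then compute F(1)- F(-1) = 0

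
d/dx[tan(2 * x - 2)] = 2*tan(2*x - 2)^2 + 2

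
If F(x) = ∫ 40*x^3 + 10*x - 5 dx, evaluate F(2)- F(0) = 170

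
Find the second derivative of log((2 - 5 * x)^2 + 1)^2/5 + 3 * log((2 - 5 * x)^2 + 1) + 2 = (-100*x^2*log(25*x^2 - 20*x + 5) - 550*x^2 + 80*x*log(25*x^2 - 20*x + 5) + 440*x - 12*log(25*x^2 - 20*x + 5) - 58)/(125*x^4 - 200*x^3 + 130*x^2 - 40*x + 5)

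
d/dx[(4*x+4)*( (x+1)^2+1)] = 12*x^2 + 24*x + 16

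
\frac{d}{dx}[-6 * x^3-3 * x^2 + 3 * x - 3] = -18*x^2 - 6*x + 3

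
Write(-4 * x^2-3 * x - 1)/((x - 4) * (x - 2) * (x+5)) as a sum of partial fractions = -86/(63*(x + 5)) + 23/(14*(x - 2)) - 77/(18*(x - 4))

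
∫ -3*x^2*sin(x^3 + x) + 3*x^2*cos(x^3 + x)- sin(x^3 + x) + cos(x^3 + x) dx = sqrt(2)*sin(x^3 + x + pi/4) + C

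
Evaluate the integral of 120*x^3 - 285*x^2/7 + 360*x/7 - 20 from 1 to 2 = 2885/7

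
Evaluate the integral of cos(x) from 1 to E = -sin(1) + sin(E)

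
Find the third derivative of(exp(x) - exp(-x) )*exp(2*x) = 27*exp(3*x) - exp(x)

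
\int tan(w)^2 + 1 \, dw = tan(w) + C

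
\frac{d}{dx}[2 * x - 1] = 2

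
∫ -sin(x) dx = cos(x) + C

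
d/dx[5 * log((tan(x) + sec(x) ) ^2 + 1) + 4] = 5*tan(x) + 5/cos(x)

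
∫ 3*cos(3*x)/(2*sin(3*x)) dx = log(sin(3*x))/2 + C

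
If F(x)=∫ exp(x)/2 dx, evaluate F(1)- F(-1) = -exp(-1)/2 + E/2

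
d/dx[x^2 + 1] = 2*x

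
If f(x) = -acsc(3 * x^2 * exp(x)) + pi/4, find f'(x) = (x + 2)*exp(-x)/(3*x^3*sqrt(1 - exp(-2*x)/(9*x^4)))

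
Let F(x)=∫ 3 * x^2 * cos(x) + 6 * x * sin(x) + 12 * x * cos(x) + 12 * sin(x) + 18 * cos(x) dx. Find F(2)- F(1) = -33*sin(1) + 54*sin(2)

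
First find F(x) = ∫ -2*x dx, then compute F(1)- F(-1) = 0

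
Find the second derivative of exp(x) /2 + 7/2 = exp(x)/2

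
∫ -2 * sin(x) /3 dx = 2*cos(x)/3 + C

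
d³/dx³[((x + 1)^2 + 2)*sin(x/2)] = -x^2*cos(x/2)/8 - 3*x*sin(x/2)/2 - x*cos(x/2)/4 - 3*sin(x/2)/2 + 21*cos(x/2)/8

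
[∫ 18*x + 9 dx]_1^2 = 36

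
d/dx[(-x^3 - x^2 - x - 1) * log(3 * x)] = (-3*x^3*log(x) - 3*x^3*log(3) - x^3 - 2*x^2*log(x) - 2*x^2*log(3) - x^2 - x*log(x) - x*log(3) - x - 1)/x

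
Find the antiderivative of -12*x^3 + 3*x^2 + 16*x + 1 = -3*x^4 + x^3 + 8*x^2 + x + C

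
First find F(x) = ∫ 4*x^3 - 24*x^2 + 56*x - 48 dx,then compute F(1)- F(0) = -27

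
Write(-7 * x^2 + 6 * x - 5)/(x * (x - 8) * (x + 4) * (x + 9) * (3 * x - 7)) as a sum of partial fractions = 1179/(38437*(3*x - 7)) - 313/(13005*(x + 9)) + 47/(1520*(x + 4)) - 135/(9248*(x - 8)) - 5/(2016*x)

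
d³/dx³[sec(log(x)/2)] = (31*sin(log(x)/2) + 7*sin(3*log(x)/2) - 30*cos(log(x)/2) + 6*cos(3*log(x)/2))/(8*x^3*(cos(log(x)) + 1)^2)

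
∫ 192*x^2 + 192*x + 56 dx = 64*x^3 + 96*x^2 + 56*x + C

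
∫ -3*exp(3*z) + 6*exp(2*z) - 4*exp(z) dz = -(exp(z) - 1)^3 - exp(z) + C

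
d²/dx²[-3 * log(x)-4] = 3/x^2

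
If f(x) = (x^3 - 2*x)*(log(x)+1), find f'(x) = 3*x^2*log(x) + 4*x^2 - 2*log(x) - 4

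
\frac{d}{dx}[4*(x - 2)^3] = 12*x^2 - 48*x + 48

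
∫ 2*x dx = x^2 + C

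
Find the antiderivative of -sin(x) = cos(x) + C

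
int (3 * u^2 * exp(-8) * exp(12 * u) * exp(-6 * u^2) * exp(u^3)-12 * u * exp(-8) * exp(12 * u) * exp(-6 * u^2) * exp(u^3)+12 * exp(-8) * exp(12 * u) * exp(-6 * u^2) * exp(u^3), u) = exp((u - 2)^3) + C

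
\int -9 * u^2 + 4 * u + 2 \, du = -3*u^3 + 2*u^2 + 2*u + C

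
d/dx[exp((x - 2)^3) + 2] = 3*x^2*exp(x^3 - 6*x^2 + 12*x - 8) - 12*x*exp(x^3 - 6*x^2 + 12*x - 8) + 12*exp(x^3 - 6*x^2 + 12*x - 8)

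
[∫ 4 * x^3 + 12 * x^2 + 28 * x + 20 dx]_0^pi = -25 + (-pi^2 - 2*pi - 5)^2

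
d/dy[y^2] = 2*y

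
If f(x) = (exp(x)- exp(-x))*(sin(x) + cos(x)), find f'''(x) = -4*(exp(2*x)*sin(x) + cos(x))*exp(-x)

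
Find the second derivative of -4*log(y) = 4/y^2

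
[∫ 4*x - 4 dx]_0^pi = -4*pi + 2*pi^2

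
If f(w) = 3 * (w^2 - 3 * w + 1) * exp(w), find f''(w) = 3*w^2*exp(w) + 3*w*exp(w) - 9*exp(w)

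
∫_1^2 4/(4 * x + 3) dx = -log(21) + log(33)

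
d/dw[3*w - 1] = 3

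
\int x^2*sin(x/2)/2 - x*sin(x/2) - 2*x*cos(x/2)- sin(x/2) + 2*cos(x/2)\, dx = (-x^2 + 2*x + 2)*cos(x/2) + C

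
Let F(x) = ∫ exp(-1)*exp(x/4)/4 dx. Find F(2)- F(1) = -exp(-3/4) + exp(-1/2)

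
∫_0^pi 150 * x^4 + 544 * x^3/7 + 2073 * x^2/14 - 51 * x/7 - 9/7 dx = 15 + (4 + 2*pi)*(3*pi/7 + 5*pi^3/7 + 3*pi^2) + (3 + 3*pi + 6*pi^2)*(-5 + pi^2/2 + 4*pi + 5*pi^3)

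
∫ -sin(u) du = cos(u) + C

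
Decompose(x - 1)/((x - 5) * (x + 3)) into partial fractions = 1/(2*(x + 3)) + 1/(2*(x - 5))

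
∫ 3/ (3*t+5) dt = log(9*t + 15) + C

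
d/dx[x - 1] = 1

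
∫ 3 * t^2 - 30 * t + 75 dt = t^3 - 15*t^2 + 75*t + C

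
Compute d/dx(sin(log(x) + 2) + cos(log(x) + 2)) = sqrt(2)*cos(log(x) + pi/4 + 2)/x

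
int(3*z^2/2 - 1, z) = z^3/2 - z + C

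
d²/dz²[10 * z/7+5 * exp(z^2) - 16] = 20*z^2*exp(z^2) + 10*exp(z^2)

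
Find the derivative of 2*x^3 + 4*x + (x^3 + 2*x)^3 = 9*x^8 + 42*x^6 + 60*x^4 + 30*x^2 + 4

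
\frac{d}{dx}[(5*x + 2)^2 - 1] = 50*x + 20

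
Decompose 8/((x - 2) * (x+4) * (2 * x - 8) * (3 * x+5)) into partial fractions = 108/(1309*(3*x + 5)) - 1/(84*(x + 4)) - 1/(33*(x - 2)) + 1/(68*(x - 4))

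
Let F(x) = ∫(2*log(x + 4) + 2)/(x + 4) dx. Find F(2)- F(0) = -(1 + log(4))^2 + (1 + log(6))^2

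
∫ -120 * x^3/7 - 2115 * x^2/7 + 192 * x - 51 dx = -30*x^4/7 - 705*x^3/7 + 96*x^2 - 51*x + C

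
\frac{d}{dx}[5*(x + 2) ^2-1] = 10*x + 20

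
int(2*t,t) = t^2 + C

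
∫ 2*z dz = z^2 + C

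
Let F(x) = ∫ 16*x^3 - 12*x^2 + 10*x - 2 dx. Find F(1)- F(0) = 3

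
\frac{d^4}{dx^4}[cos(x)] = cos(x)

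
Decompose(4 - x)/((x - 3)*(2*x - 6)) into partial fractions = -1/(2*(x - 3)) + 1/(2*(x - 3)^2)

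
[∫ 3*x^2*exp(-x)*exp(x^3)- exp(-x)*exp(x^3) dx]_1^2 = -1 + exp(6)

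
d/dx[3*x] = 3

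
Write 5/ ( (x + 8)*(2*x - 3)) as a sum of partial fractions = 10/(19*(2*x - 3)) - 5/(19*(x + 8))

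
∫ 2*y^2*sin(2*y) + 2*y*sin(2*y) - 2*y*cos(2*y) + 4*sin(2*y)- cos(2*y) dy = (-y^2 - y - 2)*cos(2*y) + C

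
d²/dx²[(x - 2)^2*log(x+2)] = (2*x^2*log(x + 2) + 3*x^2 + 8*x*log(x + 2) + 4*x + 8*log(x + 2) - 20)/(x^2 + 4*x + 4)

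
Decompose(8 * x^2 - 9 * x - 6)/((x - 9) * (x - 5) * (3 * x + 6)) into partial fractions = 4/(21*(x + 2)) - 149/(84*(x - 5)) + 17/(4*(x - 9))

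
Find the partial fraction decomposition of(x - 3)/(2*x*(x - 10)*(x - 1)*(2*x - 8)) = -1/(54*(x - 1)) - 1/(288*(x - 4)) + 7/(2160*(x - 10)) + 3/(160*x)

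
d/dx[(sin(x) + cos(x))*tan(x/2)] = sqrt(2)*(sin(x + pi/4)/(2*cos(x/2)^2) + cos(x + pi/4)*tan(x/2))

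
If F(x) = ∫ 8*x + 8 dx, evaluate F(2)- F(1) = 20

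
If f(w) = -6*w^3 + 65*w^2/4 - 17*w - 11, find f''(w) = 65/2 - 36*w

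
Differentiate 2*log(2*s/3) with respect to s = 2/s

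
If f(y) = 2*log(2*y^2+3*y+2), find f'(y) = (8*y + 6)/(2*y^2 + 3*y + 2)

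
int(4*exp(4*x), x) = exp(4*x) + C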